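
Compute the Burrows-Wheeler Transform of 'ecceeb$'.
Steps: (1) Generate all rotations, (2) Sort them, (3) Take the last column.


Rotations (sorted):
  0: $ecceeb -> last char: b
  1: b$eccee -> last char: e
  2: cceeb$e -> last char: e
  3: ceeb$ec -> last char: c
  4: eb$ecce -> last char: e
  5: ecceeb$ -> last char: $
  6: eeb$ecc -> last char: c


BWT = beece$c


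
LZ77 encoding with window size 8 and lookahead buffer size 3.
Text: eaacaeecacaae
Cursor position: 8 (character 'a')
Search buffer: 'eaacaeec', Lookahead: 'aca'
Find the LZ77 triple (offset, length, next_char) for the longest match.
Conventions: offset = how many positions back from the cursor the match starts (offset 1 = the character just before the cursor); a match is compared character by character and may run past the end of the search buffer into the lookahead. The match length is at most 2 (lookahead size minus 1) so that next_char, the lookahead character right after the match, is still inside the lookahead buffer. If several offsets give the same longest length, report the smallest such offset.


Try each offset into the search buffer:
  offset=1 (pos 7, char 'c'): match length 0
  offset=2 (pos 6, char 'e'): match length 0
  offset=3 (pos 5, char 'e'): match length 0
  offset=4 (pos 4, char 'a'): match length 1
  offset=5 (pos 3, char 'c'): match length 0
  offset=6 (pos 2, char 'a'): match length 2
  offset=7 (pos 1, char 'a'): match length 1
  offset=8 (pos 0, char 'e'): match length 0
Longest match has length 2 at offset 6.
next_char = character at position 8 + 2 = 10 -> 'a'

Best match: offset=6, length=2 (matching 'ac' starting at position 2)
LZ77 triple: (6, 2, 'a')


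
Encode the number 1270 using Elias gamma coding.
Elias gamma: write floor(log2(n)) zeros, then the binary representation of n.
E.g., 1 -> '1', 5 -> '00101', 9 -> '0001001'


num_bits = floor(log2(1270)) + 1 = 11
leading_zeros = num_bits - 1 = 10
binary(1270) = 10011110110

Elias gamma(1270) = '0000000000' + '10011110110' = 000000000010011110110 (21 bits)


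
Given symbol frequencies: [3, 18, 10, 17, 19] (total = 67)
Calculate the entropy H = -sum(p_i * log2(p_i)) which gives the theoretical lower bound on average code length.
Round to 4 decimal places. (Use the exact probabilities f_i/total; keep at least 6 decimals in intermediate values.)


Per-symbol terms -p_i * log2(p_i) with p_i = f_i/67:
  p = 3/67 = 0.044776: log2(p) = -4.481127, -p*log2(p) = 0.200647
  p = 18/67 = 0.268657: log2(p) = -1.896164, -p*log2(p) = 0.509417
  p = 10/67 = 0.149254: log2(p) = -2.744161, -p*log2(p) = 0.409576
  p = 17/67 = 0.253731: log2(p) = -1.978626, -p*log2(p) = 0.502040
  p = 19/67 = 0.283582: log2(p) = -1.818162, -p*log2(p) = 0.515598
H = 0.200647 + 0.509417 + 0.409576 + 0.502040 + 0.515598 = 2.137278

H = 2.1373 bits/symbol


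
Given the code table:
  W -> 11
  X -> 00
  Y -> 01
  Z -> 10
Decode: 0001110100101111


Decoding:
00 -> X
01 -> Y
11 -> W
01 -> Y
00 -> X
10 -> Z
11 -> W
11 -> W


Result: XYWYXZWW


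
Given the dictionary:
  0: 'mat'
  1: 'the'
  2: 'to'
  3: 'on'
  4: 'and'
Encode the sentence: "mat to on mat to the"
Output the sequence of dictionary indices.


Look up each word in the dictionary:
  'mat' -> 0
  'to' -> 2
  'on' -> 3
  'mat' -> 0
  'to' -> 2
  'the' -> 1

Encoded: [0, 2, 3, 0, 2, 1]


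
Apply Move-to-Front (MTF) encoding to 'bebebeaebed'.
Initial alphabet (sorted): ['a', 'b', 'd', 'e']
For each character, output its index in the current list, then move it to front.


MTF encoding:
'b': index 1 in ['a', 'b', 'd', 'e'] -> ['b', 'a', 'd', 'e']
'e': index 3 in ['b', 'a', 'd', 'e'] -> ['e', 'b', 'a', 'd']
'b': index 1 in ['e', 'b', 'a', 'd'] -> ['b', 'e', 'a', 'd']
'e': index 1 in ['b', 'e', 'a', 'd'] -> ['e', 'b', 'a', 'd']
'b': index 1 in ['e', 'b', 'a', 'd'] -> ['b', 'e', 'a', 'd']
'e': index 1 in ['b', 'e', 'a', 'd'] -> ['e', 'b', 'a', 'd']
'a': index 2 in ['e', 'b', 'a', 'd'] -> ['a', 'e', 'b', 'd']
'e': index 1 in ['a', 'e', 'b', 'd'] -> ['e', 'a', 'b', 'd']
'b': index 2 in ['e', 'a', 'b', 'd'] -> ['b', 'e', 'a', 'd']
'e': index 1 in ['b', 'e', 'a', 'd'] -> ['e', 'b', 'a', 'd']
'd': index 3 in ['e', 'b', 'a', 'd'] -> ['d', 'e', 'b', 'a']


Output: [1, 3, 1, 1, 1, 1, 2, 1, 2, 1, 3]


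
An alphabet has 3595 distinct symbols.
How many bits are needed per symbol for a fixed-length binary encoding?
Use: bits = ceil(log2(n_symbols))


log2(3595) = 11.8118
Bracket: 2^11 = 2048 < 3595 <= 2^12 = 4096
So ceil(log2(3595)) = 12

bits = ceil(log2(3595)) = ceil(11.8118) = 12 bits


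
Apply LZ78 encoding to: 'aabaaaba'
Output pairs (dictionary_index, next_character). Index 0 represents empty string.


LZ78 encoding steps:
Dictionary: {0: ''}
Step 1: w='' (idx 0), next='a' -> output (0, 'a'), add 'a' as idx 1
Step 2: w='a' (idx 1), next='b' -> output (1, 'b'), add 'ab' as idx 2
Step 3: w='a' (idx 1), next='a' -> output (1, 'a'), add 'aa' as idx 3
Step 4: w='ab' (idx 2), next='a' -> output (2, 'a'), add 'aba' as idx 4


Encoded: [(0, 'a'), (1, 'b'), (1, 'a'), (2, 'a')]


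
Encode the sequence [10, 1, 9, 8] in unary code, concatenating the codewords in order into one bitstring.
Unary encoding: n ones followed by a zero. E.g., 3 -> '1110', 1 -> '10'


Encode each number as n ones followed by a terminating 0:
  10 -> 11111111110 (11 bits)
  1 -> 10 (2 bits)
  9 -> 1111111110 (10 bits)
  8 -> 111111110 (9 bits)
Total length = 11 + 2 + 10 + 9 = 32 bits.

Unary([10, 1, 9, 8]) = 11111111110101111111110111111110 (32 bits)


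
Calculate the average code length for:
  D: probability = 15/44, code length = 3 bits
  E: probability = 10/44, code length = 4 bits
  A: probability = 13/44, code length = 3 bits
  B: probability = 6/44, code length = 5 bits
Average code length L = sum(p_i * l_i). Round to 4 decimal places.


Weighted contributions p_i * l_i:
  D: (15/44) * 3 = 45/44
  E: (10/44) * 4 = 40/44
  A: (13/44) * 3 = 39/44
  B: (6/44) * 5 = 30/44
Sum = (45 + 40 + 39 + 30)/44 = 154/44

L = 154/44 = 3.5000 bits/symbol


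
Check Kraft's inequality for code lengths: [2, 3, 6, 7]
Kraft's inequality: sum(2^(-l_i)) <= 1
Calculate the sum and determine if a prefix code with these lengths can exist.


Sum = 2^(-2) + 2^(-3) + 2^(-6) + 2^(-7)
    = 0.25 + 0.125 + 0.015625 + 0.0078125
    = 51/128 = 0.3984375
Since 0.3984375 <= 1, Kraft's inequality IS satisfied.
A prefix code with these lengths CAN exist.

Kraft sum = 0.3984375. Satisfied.


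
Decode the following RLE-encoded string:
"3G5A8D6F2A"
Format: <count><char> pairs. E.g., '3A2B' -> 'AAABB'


Expanding each <count><char> pair:
  3G -> 'GGG'
  5A -> 'AAAAA'
  8D -> 'DDDDDDDD'
  6F -> 'FFFFFF'
  2A -> 'AA'

Decoded = GGGAAAAADDDDDDDDFFFFFFAA


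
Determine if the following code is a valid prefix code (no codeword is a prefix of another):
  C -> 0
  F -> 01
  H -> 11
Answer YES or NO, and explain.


Checking each pair (does one codeword prefix another?):
  C='0' vs F='01': prefix -- VIOLATION

NO -- this is NOT a valid prefix code. C (0) is a prefix of F (01).


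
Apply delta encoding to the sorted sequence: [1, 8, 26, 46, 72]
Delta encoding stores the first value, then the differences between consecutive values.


First value: 1
Deltas:
  8 - 1 = 7
  26 - 8 = 18
  46 - 26 = 20
  72 - 46 = 26


Delta encoded: [1, 7, 18, 20, 26]


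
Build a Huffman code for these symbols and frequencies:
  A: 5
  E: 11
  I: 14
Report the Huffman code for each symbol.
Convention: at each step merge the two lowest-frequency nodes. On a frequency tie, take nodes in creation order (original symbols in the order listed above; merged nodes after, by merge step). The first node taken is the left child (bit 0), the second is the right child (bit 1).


Huffman tree construction:
Step 1: Merge A(5) + E(11) = 16
Step 2: Merge I(14) + (A+E)(16) = 30
Read each symbol's code off the tree from the root (left child = 0, right child = 1).

Codes:
  A: 10 (length 2)
  E: 11 (length 2)
  I: 0 (length 1)
Average code length: 46/30 = 1.5333 bits/symbol


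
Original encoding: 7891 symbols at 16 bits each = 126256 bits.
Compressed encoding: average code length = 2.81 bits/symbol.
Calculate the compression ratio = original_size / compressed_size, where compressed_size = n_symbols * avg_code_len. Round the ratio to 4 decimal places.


original_size = n_symbols * orig_bits = 7891 * 16 = 126256 bits
compressed_size = n_symbols * avg_code_len = 7891 * 2.81 = 22173.71 bits
ratio = original_size / compressed_size = 126256 / 22173.71 = 5.694

Compression ratio = 5.694


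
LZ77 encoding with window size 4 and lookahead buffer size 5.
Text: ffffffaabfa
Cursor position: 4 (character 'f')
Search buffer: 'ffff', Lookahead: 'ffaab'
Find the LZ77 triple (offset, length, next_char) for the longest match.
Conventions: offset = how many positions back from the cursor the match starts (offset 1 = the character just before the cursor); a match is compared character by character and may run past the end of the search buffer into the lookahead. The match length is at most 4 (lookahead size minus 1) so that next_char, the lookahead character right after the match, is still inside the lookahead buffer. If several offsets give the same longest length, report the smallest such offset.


Try each offset into the search buffer:
  offset=1 (pos 3, char 'f'): match length 2
  offset=2 (pos 2, char 'f'): match length 2
  offset=3 (pos 1, char 'f'): match length 2
  offset=4 (pos 0, char 'f'): match length 2
Longest match has length 2, found at offsets 1, 2, 3, 4; take the smallest, offset 1.
next_char = character at position 4 + 2 = 6 -> 'a'

Best match: offset=1, length=2 (matching 'ff' starting at position 3)
LZ77 triple: (1, 2, 'a')


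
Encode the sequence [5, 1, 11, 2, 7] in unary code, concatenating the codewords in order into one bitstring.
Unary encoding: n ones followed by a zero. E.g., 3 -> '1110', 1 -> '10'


Encode each number as n ones followed by a terminating 0:
  5 -> 111110 (6 bits)
  1 -> 10 (2 bits)
  11 -> 111111111110 (12 bits)
  2 -> 110 (3 bits)
  7 -> 11111110 (8 bits)
Total length = 6 + 2 + 12 + 3 + 8 = 31 bits.

Unary([5, 1, 11, 2, 7]) = 1111101011111111111011011111110 (31 bits)


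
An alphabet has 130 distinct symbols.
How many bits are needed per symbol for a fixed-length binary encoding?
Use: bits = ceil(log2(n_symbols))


log2(130) = 7.0224
Bracket: 2^7 = 128 < 130 <= 2^8 = 256
So ceil(log2(130)) = 8

bits = ceil(log2(130)) = ceil(7.0224) = 8 bits


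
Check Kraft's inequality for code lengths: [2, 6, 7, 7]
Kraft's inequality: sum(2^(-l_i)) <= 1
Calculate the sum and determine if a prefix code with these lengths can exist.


Sum = 2^(-2) + 2^(-6) + 2^(-7) + 2^(-7)
    = 0.25 + 0.015625 + 0.0078125 + 0.0078125
    = 36/128 = 0.28125
Since 0.28125 <= 1, Kraft's inequality IS satisfied.
A prefix code with these lengths CAN exist.

Kraft sum = 0.28125. Satisfied.


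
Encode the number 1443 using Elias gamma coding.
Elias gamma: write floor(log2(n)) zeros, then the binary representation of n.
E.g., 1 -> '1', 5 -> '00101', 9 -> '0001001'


num_bits = floor(log2(1443)) + 1 = 11
leading_zeros = num_bits - 1 = 10
binary(1443) = 10110100011

Elias gamma(1443) = '0000000000' + '10110100011' = 000000000010110100011 (21 bits)


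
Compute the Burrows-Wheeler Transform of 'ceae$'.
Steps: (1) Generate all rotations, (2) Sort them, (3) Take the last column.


Rotations (sorted):
  0: $ceae -> last char: e
  1: ae$ce -> last char: e
  2: ceae$ -> last char: $
  3: e$cea -> last char: a
  4: eae$c -> last char: c


BWT = ee$ac


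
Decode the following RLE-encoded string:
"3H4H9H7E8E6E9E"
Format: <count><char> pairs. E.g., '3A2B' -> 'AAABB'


Expanding each <count><char> pair:
  3H -> 'HHH'
  4H -> 'HHHH'
  9H -> 'HHHHHHHHH'
  7E -> 'EEEEEEE'
  8E -> 'EEEEEEEE'
  6E -> 'EEEEEE'
  9E -> 'EEEEEEEEE'

Decoded = HHHHHHHHHHHHHHHHEEEEEEEEEEEEEEEEEEEEEEEEEEEEEE


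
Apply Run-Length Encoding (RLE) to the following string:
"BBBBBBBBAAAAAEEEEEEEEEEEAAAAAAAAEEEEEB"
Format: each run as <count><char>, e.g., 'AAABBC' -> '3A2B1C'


Scanning runs left to right:
  i=0: run of 'B' x 8 -> '8B'
  i=8: run of 'A' x 5 -> '5A'
  i=13: run of 'E' x 11 -> '11E'
  i=24: run of 'A' x 8 -> '8A'
  i=32: run of 'E' x 5 -> '5E'
  i=37: run of 'B' x 1 -> '1B'

RLE = 8B5A11E8A5E1B


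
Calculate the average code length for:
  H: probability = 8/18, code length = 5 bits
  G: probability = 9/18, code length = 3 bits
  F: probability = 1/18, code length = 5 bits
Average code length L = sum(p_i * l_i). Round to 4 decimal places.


Weighted contributions p_i * l_i:
  H: (8/18) * 5 = 40/18
  G: (9/18) * 3 = 27/18
  F: (1/18) * 5 = 5/18
Sum = (40 + 27 + 5)/18 = 72/18

L = 72/18 = 4.0000 bits/symbol


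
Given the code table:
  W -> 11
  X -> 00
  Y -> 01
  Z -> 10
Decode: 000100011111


Decoding:
00 -> X
01 -> Y
00 -> X
01 -> Y
11 -> W
11 -> W


Result: XYXYWW


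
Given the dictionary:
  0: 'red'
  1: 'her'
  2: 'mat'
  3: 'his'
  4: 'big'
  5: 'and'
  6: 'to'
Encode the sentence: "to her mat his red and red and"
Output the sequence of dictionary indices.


Look up each word in the dictionary:
  'to' -> 6
  'her' -> 1
  'mat' -> 2
  'his' -> 3
  'red' -> 0
  'and' -> 5
  'red' -> 0
  'and' -> 5

Encoded: [6, 1, 2, 3, 0, 5, 0, 5]


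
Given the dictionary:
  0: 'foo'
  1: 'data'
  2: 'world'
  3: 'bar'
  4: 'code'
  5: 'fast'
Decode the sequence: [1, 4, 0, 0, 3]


Look up each index in the dictionary:
  1 -> 'data'
  4 -> 'code'
  0 -> 'foo'
  0 -> 'foo'
  3 -> 'bar'

Decoded: "data code foo foo bar"


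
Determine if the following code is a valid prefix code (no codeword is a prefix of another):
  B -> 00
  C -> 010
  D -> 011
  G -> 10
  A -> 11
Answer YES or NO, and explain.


Checking each pair (does one codeword prefix another?):
  B='00' vs C='010': no prefix
  B='00' vs D='011': no prefix
  B='00' vs G='10': no prefix
  B='00' vs A='11': no prefix
  C='010' vs B='00': no prefix
  C='010' vs D='011': no prefix
  C='010' vs G='10': no prefix
  C='010' vs A='11': no prefix
  D='011' vs B='00': no prefix
  D='011' vs C='010': no prefix
  D='011' vs G='10': no prefix
  D='011' vs A='11': no prefix
  G='10' vs B='00': no prefix
  G='10' vs C='010': no prefix
  G='10' vs D='011': no prefix
  G='10' vs A='11': no prefix
  A='11' vs B='00': no prefix
  A='11' vs C='010': no prefix
  A='11' vs D='011': no prefix
  A='11' vs G='10': no prefix
No violation found over all pairs.

YES -- this is a valid prefix code. No codeword is a prefix of any other codeword.


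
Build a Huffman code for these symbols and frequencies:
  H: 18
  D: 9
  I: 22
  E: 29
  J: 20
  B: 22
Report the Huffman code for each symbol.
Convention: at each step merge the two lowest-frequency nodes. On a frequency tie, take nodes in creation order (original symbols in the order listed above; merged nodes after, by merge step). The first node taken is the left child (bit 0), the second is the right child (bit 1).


Huffman tree construction:
Step 1: Merge D(9) + H(18) = 27
Step 2: Merge J(20) + I(22) = 42
Step 3: Merge B(22) + (D+H)(27) = 49
Step 4: Merge E(29) + (J+I)(42) = 71
Step 5: Merge (B+(D+H))(49) + (E+(J+I))(71) = 120
Read each symbol's code off the tree from the root (left child = 0, right child = 1).

Codes:
  H: 011 (length 3)
  D: 010 (length 3)
  I: 111 (length 3)
  E: 10 (length 2)
  J: 110 (length 3)
  B: 00 (length 2)
Average code length: 309/120 = 2.5750 bits/symbol


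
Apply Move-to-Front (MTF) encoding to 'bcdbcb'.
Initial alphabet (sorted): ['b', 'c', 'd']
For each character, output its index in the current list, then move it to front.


MTF encoding:
'b': index 0 in ['b', 'c', 'd'] -> ['b', 'c', 'd']
'c': index 1 in ['b', 'c', 'd'] -> ['c', 'b', 'd']
'd': index 2 in ['c', 'b', 'd'] -> ['d', 'c', 'b']
'b': index 2 in ['d', 'c', 'b'] -> ['b', 'd', 'c']
'c': index 2 in ['b', 'd', 'c'] -> ['c', 'b', 'd']
'b': index 1 in ['c', 'b', 'd'] -> ['b', 'c', 'd']


Output: [0, 1, 2, 2, 2, 1]


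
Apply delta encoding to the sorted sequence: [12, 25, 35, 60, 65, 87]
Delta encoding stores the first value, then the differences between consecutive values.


First value: 12
Deltas:
  25 - 12 = 13
  35 - 25 = 10
  60 - 35 = 25
  65 - 60 = 5
  87 - 65 = 22


Delta encoded: [12, 13, 10, 25, 5, 22]


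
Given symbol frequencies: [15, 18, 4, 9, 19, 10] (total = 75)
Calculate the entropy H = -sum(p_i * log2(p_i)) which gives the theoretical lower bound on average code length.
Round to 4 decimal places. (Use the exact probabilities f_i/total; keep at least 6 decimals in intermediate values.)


Per-symbol terms -p_i * log2(p_i) with p_i = f_i/75:
  p = 15/75 = 0.200000: log2(p) = -2.321928, -p*log2(p) = 0.464386
  p = 18/75 = 0.240000: log2(p) = -2.058894, -p*log2(p) = 0.494134
  p = 4/75 = 0.053333: log2(p) = -4.228819, -p*log2(p) = 0.225537
  p = 9/75 = 0.120000: log2(p) = -3.058894, -p*log2(p) = 0.367067
  p = 19/75 = 0.253333: log2(p) = -1.980891, -p*log2(p) = 0.501826
  p = 10/75 = 0.133333: log2(p) = -2.906891, -p*log2(p) = 0.387585
H = 0.464386 + 0.494134 + 0.225537 + 0.367067 + 0.501826 + 0.387585 = 2.440535

H = 2.4405 bits/symbol


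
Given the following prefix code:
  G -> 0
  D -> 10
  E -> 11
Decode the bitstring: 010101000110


Decoding step by step:
Bits 0 -> G
Bits 10 -> D
Bits 10 -> D
Bits 10 -> D
Bits 0 -> G
Bits 0 -> G
Bits 11 -> E
Bits 0 -> G


Decoded message: GDDDGGEG


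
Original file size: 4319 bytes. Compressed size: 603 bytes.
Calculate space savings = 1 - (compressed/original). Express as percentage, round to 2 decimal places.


ratio = compressed/original = 603/4319 = 0.139616
savings = 1 - ratio = 1 - 0.139616 = 0.860384
as a percentage: 0.860384 * 100 = 86.04%

Space savings = 1 - 603/4319 = 86.04%


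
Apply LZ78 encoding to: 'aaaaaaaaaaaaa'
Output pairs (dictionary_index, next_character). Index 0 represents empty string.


LZ78 encoding steps:
Dictionary: {0: ''}
Step 1: w='' (idx 0), next='a' -> output (0, 'a'), add 'a' as idx 1
Step 2: w='a' (idx 1), next='a' -> output (1, 'a'), add 'aa' as idx 2
Step 3: w='aa' (idx 2), next='a' -> output (2, 'a'), add 'aaa' as idx 3
Step 4: w='aaa' (idx 3), next='a' -> output (3, 'a'), add 'aaaa' as idx 4
Step 5: w='aaa' (idx 3), end of input -> output (3, '')


Encoded: [(0, 'a'), (1, 'a'), (2, 'a'), (3, 'a'), (3, '')]


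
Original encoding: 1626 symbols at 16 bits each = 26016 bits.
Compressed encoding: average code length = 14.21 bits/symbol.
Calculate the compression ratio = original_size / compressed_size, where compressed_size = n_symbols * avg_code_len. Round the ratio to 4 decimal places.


original_size = n_symbols * orig_bits = 1626 * 16 = 26016 bits
compressed_size = n_symbols * avg_code_len = 1626 * 14.21 = 23105.46 bits
ratio = original_size / compressed_size = 26016 / 23105.46 = 1.126

Compression ratio = 1.126


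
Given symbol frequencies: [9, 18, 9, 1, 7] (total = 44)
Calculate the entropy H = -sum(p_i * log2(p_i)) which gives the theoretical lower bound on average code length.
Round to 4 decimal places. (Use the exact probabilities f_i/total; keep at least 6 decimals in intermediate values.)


Per-symbol terms -p_i * log2(p_i) with p_i = f_i/44:
  p = 9/44 = 0.204545: log2(p) = -2.289507, -p*log2(p) = 0.468308
  p = 18/44 = 0.409091: log2(p) = -1.289507, -p*log2(p) = 0.527525
  p = 9/44 = 0.204545: log2(p) = -2.289507, -p*log2(p) = 0.468308
  p = 1/44 = 0.022727: log2(p) = -5.459432, -p*log2(p) = 0.124078
  p = 7/44 = 0.159091: log2(p) = -2.652077, -p*log2(p) = 0.421921
H = 0.468308 + 0.527525 + 0.468308 + 0.124078 + 0.421921 = 2.010140

H = 2.0101 bits/symbol


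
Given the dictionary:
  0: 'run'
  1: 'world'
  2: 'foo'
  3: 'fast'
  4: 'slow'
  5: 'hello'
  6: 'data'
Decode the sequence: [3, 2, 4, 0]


Look up each index in the dictionary:
  3 -> 'fast'
  2 -> 'foo'
  4 -> 'slow'
  0 -> 'run'

Decoded: "fast foo slow run"


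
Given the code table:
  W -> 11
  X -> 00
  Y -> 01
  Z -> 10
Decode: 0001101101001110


Decoding:
00 -> X
01 -> Y
10 -> Z
11 -> W
01 -> Y
00 -> X
11 -> W
10 -> Z


Result: XYZWYXWZ


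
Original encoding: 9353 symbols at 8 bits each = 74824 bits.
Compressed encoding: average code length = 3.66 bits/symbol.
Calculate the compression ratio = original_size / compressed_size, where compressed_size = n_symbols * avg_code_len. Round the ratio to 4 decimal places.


original_size = n_symbols * orig_bits = 9353 * 8 = 74824 bits
compressed_size = n_symbols * avg_code_len = 9353 * 3.66 = 34231.98 bits
ratio = original_size / compressed_size = 74824 / 34231.98 = 2.1858

Compression ratio = 2.1858


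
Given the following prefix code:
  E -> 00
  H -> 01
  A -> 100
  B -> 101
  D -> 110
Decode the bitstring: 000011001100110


Decoding step by step:
Bits 00 -> E
Bits 00 -> E
Bits 110 -> D
Bits 01 -> H
Bits 100 -> A
Bits 110 -> D


Decoded message: EEDHAD


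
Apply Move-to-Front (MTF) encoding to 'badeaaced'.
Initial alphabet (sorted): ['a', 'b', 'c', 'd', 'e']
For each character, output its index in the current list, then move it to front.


MTF encoding:
'b': index 1 in ['a', 'b', 'c', 'd', 'e'] -> ['b', 'a', 'c', 'd', 'e']
'a': index 1 in ['b', 'a', 'c', 'd', 'e'] -> ['a', 'b', 'c', 'd', 'e']
'd': index 3 in ['a', 'b', 'c', 'd', 'e'] -> ['d', 'a', 'b', 'c', 'e']
'e': index 4 in ['d', 'a', 'b', 'c', 'e'] -> ['e', 'd', 'a', 'b', 'c']
'a': index 2 in ['e', 'd', 'a', 'b', 'c'] -> ['a', 'e', 'd', 'b', 'c']
'a': index 0 in ['a', 'e', 'd', 'b', 'c'] -> ['a', 'e', 'd', 'b', 'c']
'c': index 4 in ['a', 'e', 'd', 'b', 'c'] -> ['c', 'a', 'e', 'd', 'b']
'e': index 2 in ['c', 'a', 'e', 'd', 'b'] -> ['e', 'c', 'a', 'd', 'b']
'd': index 3 in ['e', 'c', 'a', 'd', 'b'] -> ['d', 'e', 'c', 'a', 'b']


Output: [1, 1, 3, 4, 2, 0, 4, 2, 3]


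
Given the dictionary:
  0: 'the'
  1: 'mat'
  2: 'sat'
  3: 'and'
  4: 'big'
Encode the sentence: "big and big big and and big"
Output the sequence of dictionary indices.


Look up each word in the dictionary:
  'big' -> 4
  'and' -> 3
  'big' -> 4
  'big' -> 4
  'and' -> 3
  'and' -> 3
  'big' -> 4

Encoded: [4, 3, 4, 4, 3, 3, 4]


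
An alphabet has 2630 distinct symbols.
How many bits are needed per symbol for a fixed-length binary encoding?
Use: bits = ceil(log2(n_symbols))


log2(2630) = 11.3608
Bracket: 2^11 = 2048 < 2630 <= 2^12 = 4096
So ceil(log2(2630)) = 12

bits = ceil(log2(2630)) = ceil(11.3608) = 12 bits


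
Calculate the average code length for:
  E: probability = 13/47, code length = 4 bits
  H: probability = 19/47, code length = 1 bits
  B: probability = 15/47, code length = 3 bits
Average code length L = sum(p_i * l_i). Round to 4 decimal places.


Weighted contributions p_i * l_i:
  E: (13/47) * 4 = 52/47
  H: (19/47) * 1 = 19/47
  B: (15/47) * 3 = 45/47
Sum = (52 + 19 + 45)/47 = 116/47

L = 116/47 = 2.4681 bits/symbol


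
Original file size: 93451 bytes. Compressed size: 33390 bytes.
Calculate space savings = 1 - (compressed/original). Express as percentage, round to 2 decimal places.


ratio = compressed/original = 33390/93451 = 0.3573
savings = 1 - ratio = 1 - 0.3573 = 0.6427
as a percentage: 0.6427 * 100 = 64.27%

Space savings = 1 - 33390/93451 = 64.27%


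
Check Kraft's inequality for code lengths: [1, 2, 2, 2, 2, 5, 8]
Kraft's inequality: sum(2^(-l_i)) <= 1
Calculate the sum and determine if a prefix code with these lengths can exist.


Sum = 2^(-1) + 2^(-2) + 2^(-2) + 2^(-2) + 2^(-2) + 2^(-5) + 2^(-8)
    = 0.5 + 0.25 + 0.25 + 0.25 + 0.25 + 0.03125 + 0.00390625
    = 393/256 = 1.53515625
Since 1.53515625 > 1, Kraft's inequality is NOT satisfied.
A prefix code with these lengths CANNOT exist.

Kraft sum = 1.53515625. Not satisfied.


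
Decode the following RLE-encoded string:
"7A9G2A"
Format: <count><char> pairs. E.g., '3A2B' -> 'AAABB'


Expanding each <count><char> pair:
  7A -> 'AAAAAAA'
  9G -> 'GGGGGGGGG'
  2A -> 'AA'

Decoded = AAAAAAAGGGGGGGGGAA


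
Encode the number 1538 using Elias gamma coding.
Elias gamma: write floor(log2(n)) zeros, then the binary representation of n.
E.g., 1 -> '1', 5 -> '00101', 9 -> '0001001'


num_bits = floor(log2(1538)) + 1 = 11
leading_zeros = num_bits - 1 = 10
binary(1538) = 11000000010

Elias gamma(1538) = '0000000000' + '11000000010' = 000000000011000000010 (21 bits)


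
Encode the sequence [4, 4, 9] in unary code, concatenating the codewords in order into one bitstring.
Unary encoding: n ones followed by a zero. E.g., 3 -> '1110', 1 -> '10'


Encode each number as n ones followed by a terminating 0:
  4 -> 11110 (5 bits)
  4 -> 11110 (5 bits)
  9 -> 1111111110 (10 bits)
Total length = 5 + 5 + 10 = 20 bits.

Unary([4, 4, 9]) = 11110111101111111110 (20 bits)


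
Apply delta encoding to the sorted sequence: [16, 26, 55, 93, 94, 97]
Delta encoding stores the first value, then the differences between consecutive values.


First value: 16
Deltas:
  26 - 16 = 10
  55 - 26 = 29
  93 - 55 = 38
  94 - 93 = 1
  97 - 94 = 3


Delta encoded: [16, 10, 29, 38, 1, 3]


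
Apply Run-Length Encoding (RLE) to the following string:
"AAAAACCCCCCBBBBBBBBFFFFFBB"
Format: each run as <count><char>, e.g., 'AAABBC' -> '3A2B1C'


Scanning runs left to right:
  i=0: run of 'A' x 5 -> '5A'
  i=5: run of 'C' x 6 -> '6C'
  i=11: run of 'B' x 8 -> '8B'
  i=19: run of 'F' x 5 -> '5F'
  i=24: run of 'B' x 2 -> '2B'

RLE = 5A6C8B5F2B


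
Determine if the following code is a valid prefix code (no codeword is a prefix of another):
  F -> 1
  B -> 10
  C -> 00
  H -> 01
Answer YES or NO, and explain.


Checking each pair (does one codeword prefix another?):
  F='1' vs B='10': prefix -- VIOLATION

NO -- this is NOT a valid prefix code. F (1) is a prefix of B (10).


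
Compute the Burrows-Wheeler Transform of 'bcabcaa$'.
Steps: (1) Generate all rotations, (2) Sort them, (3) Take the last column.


Rotations (sorted):
  0: $bcabcaa -> last char: a
  1: a$bcabca -> last char: a
  2: aa$bcabc -> last char: c
  3: abcaa$bc -> last char: c
  4: bcaa$bca -> last char: a
  5: bcabcaa$ -> last char: $
  6: caa$bcab -> last char: b
  7: cabcaa$b -> last char: b


BWT = aacca$bb


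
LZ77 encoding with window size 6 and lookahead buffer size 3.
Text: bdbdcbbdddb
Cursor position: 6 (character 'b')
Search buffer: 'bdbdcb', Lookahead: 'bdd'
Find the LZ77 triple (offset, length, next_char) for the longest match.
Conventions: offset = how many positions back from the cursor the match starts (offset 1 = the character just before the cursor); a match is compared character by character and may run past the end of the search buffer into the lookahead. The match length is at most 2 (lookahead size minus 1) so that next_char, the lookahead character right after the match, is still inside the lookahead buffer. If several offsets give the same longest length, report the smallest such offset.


Try each offset into the search buffer:
  offset=1 (pos 5, char 'b'): match length 1
  offset=2 (pos 4, char 'c'): match length 0
  offset=3 (pos 3, char 'd'): match length 0
  offset=4 (pos 2, char 'b'): match length 2
  offset=5 (pos 1, char 'd'): match length 0
  offset=6 (pos 0, char 'b'): match length 2
Longest match has length 2, found at offsets 4, 6; take the smallest, offset 4.
next_char = character at position 6 + 2 = 8 -> 'd'

Best match: offset=4, length=2 (matching 'bd' starting at position 2)
LZ77 triple: (4, 2, 'd')


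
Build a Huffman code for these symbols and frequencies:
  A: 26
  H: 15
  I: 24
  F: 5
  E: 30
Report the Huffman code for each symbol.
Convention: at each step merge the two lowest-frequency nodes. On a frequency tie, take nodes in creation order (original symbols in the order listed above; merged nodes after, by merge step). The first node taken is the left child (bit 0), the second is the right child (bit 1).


Huffman tree construction:
Step 1: Merge F(5) + H(15) = 20
Step 2: Merge (F+H)(20) + I(24) = 44
Step 3: Merge A(26) + E(30) = 56
Step 4: Merge ((F+H)+I)(44) + (A+E)(56) = 100
Read each symbol's code off the tree from the root (left child = 0, right child = 1).

Codes:
  A: 10 (length 2)
  H: 001 (length 3)
  I: 01 (length 2)
  F: 000 (length 3)
  E: 11 (length 2)
Average code length: 220/100 = 2.2000 bits/symbol


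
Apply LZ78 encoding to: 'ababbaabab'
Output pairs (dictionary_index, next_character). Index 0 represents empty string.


LZ78 encoding steps:
Dictionary: {0: ''}
Step 1: w='' (idx 0), next='a' -> output (0, 'a'), add 'a' as idx 1
Step 2: w='' (idx 0), next='b' -> output (0, 'b'), add 'b' as idx 2
Step 3: w='a' (idx 1), next='b' -> output (1, 'b'), add 'ab' as idx 3
Step 4: w='b' (idx 2), next='a' -> output (2, 'a'), add 'ba' as idx 4
Step 5: w='ab' (idx 3), next='a' -> output (3, 'a'), add 'aba' as idx 5
Step 6: w='b' (idx 2), end of input -> output (2, '')


Encoded: [(0, 'a'), (0, 'b'), (1, 'b'), (2, 'a'), (3, 'a'), (2, '')]


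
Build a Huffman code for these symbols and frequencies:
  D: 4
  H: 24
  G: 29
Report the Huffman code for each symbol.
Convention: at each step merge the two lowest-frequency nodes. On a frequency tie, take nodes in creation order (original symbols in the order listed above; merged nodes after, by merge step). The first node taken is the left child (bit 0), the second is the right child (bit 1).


Huffman tree construction:
Step 1: Merge D(4) + H(24) = 28
Step 2: Merge (D+H)(28) + G(29) = 57
Read each symbol's code off the tree from the root (left child = 0, right child = 1).

Codes:
  D: 00 (length 2)
  H: 01 (length 2)
  G: 1 (length 1)
Average code length: 85/57 = 1.4912 bits/symbol


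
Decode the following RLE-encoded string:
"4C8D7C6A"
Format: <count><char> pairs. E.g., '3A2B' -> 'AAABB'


Expanding each <count><char> pair:
  4C -> 'CCCC'
  8D -> 'DDDDDDDD'
  7C -> 'CCCCCCC'
  6A -> 'AAAAAA'

Decoded = CCCCDDDDDDDDCCCCCCCAAAAAA


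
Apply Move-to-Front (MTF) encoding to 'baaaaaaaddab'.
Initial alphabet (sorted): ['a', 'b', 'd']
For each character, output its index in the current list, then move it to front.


MTF encoding:
'b': index 1 in ['a', 'b', 'd'] -> ['b', 'a', 'd']
'a': index 1 in ['b', 'a', 'd'] -> ['a', 'b', 'd']
'a': index 0 in ['a', 'b', 'd'] -> ['a', 'b', 'd']
'a': index 0 in ['a', 'b', 'd'] -> ['a', 'b', 'd']
'a': index 0 in ['a', 'b', 'd'] -> ['a', 'b', 'd']
'a': index 0 in ['a', 'b', 'd'] -> ['a', 'b', 'd']
'a': index 0 in ['a', 'b', 'd'] -> ['a', 'b', 'd']
'a': index 0 in ['a', 'b', 'd'] -> ['a', 'b', 'd']
'd': index 2 in ['a', 'b', 'd'] -> ['d', 'a', 'b']
'd': index 0 in ['d', 'a', 'b'] -> ['d', 'a', 'b']
'a': index 1 in ['d', 'a', 'b'] -> ['a', 'd', 'b']
'b': index 2 in ['a', 'd', 'b'] -> ['b', 'a', 'd']


Output: [1, 1, 0, 0, 0, 0, 0, 0, 2, 0, 1, 2]


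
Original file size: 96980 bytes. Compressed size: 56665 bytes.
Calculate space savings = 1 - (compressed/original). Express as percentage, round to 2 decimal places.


ratio = compressed/original = 56665/96980 = 0.584296
savings = 1 - ratio = 1 - 0.584296 = 0.415704
as a percentage: 0.415704 * 100 = 41.57%

Space savings = 1 - 56665/96980 = 41.57%


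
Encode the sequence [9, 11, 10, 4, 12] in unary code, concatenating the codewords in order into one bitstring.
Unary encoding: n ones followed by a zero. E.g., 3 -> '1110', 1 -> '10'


Encode each number as n ones followed by a terminating 0:
  9 -> 1111111110 (10 bits)
  11 -> 111111111110 (12 bits)
  10 -> 11111111110 (11 bits)
  4 -> 11110 (5 bits)
  12 -> 1111111111110 (13 bits)
Total length = 10 + 12 + 11 + 5 + 13 = 51 bits.

Unary([9, 11, 10, 4, 12]) = 111111111011111111111011111111110111101111111111110 (51 bits)


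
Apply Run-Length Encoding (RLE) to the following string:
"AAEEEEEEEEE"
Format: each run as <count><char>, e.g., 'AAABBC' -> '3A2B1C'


Scanning runs left to right:
  i=0: run of 'A' x 2 -> '2A'
  i=2: run of 'E' x 9 -> '9E'

RLE = 2A9E


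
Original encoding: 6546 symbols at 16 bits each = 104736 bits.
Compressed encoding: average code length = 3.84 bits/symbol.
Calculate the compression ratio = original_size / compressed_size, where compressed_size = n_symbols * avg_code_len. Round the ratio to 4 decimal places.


original_size = n_symbols * orig_bits = 6546 * 16 = 104736 bits
compressed_size = n_symbols * avg_code_len = 6546 * 3.84 = 25136.64 bits
ratio = original_size / compressed_size = 104736 / 25136.64 = 4.1667

Compression ratio = 4.1667


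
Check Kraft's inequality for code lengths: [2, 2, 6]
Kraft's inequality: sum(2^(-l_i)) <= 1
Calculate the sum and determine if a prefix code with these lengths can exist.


Sum = 2^(-2) + 2^(-2) + 2^(-6)
    = 0.25 + 0.25 + 0.015625
    = 33/64 = 0.515625
Since 0.515625 <= 1, Kraft's inequality IS satisfied.
A prefix code with these lengths CAN exist.

Kraft sum = 0.515625. Satisfied.


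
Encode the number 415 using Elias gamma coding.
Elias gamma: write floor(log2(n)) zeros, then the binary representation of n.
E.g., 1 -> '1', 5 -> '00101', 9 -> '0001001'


num_bits = floor(log2(415)) + 1 = 9
leading_zeros = num_bits - 1 = 8
binary(415) = 110011111

Elias gamma(415) = '00000000' + '110011111' = 00000000110011111 (17 bits)


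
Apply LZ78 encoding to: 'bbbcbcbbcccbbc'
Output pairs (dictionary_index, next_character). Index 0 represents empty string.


LZ78 encoding steps:
Dictionary: {0: ''}
Step 1: w='' (idx 0), next='b' -> output (0, 'b'), add 'b' as idx 1
Step 2: w='b' (idx 1), next='b' -> output (1, 'b'), add 'bb' as idx 2
Step 3: w='' (idx 0), next='c' -> output (0, 'c'), add 'c' as idx 3
Step 4: w='b' (idx 1), next='c' -> output (1, 'c'), add 'bc' as idx 4
Step 5: w='bb' (idx 2), next='c' -> output (2, 'c'), add 'bbc' as idx 5
Step 6: w='c' (idx 3), next='c' -> output (3, 'c'), add 'cc' as idx 6
Step 7: w='bbc' (idx 5), end of input -> output (5, '')


Encoded: [(0, 'b'), (1, 'b'), (0, 'c'), (1, 'c'), (2, 'c'), (3, 'c'), (5, '')]


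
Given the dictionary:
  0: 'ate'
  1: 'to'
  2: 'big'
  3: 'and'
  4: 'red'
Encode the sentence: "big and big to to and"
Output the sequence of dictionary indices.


Look up each word in the dictionary:
  'big' -> 2
  'and' -> 3
  'big' -> 2
  'to' -> 1
  'to' -> 1
  'and' -> 3

Encoded: [2, 3, 2, 1, 1, 3]


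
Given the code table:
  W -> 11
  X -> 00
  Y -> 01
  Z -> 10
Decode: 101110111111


Decoding:
10 -> Z
11 -> W
10 -> Z
11 -> W
11 -> W
11 -> W


Result: ZWZWWW


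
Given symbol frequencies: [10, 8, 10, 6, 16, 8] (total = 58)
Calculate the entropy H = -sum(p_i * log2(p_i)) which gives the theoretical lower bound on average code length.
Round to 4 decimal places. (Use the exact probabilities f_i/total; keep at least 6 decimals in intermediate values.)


Per-symbol terms -p_i * log2(p_i) with p_i = f_i/58:
  p = 10/58 = 0.172414: log2(p) = -2.536053, -p*log2(p) = 0.437251
  p = 8/58 = 0.137931: log2(p) = -2.857981, -p*log2(p) = 0.394204
  p = 10/58 = 0.172414: log2(p) = -2.536053, -p*log2(p) = 0.437251
  p = 6/58 = 0.103448: log2(p) = -3.273018, -p*log2(p) = 0.338588
  p = 16/58 = 0.275862: log2(p) = -1.857981, -p*log2(p) = 0.512546
  p = 8/58 = 0.137931: log2(p) = -2.857981, -p*log2(p) = 0.394204
H = 0.437251 + 0.394204 + 0.437251 + 0.338588 + 0.512546 + 0.394204 = 2.514044

H = 2.514 bits/symbol


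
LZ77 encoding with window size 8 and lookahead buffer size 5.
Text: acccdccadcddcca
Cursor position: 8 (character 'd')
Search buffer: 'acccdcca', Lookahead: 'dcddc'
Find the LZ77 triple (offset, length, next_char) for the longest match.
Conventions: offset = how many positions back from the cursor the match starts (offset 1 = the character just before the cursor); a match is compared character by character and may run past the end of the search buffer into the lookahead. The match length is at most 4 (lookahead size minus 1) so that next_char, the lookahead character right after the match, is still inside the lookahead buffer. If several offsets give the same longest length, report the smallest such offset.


Try each offset into the search buffer:
  offset=1 (pos 7, char 'a'): match length 0
  offset=2 (pos 6, char 'c'): match length 0
  offset=3 (pos 5, char 'c'): match length 0
  offset=4 (pos 4, char 'd'): match length 2
  offset=5 (pos 3, char 'c'): match length 0
  offset=6 (pos 2, char 'c'): match length 0
  offset=7 (pos 1, char 'c'): match length 0
  offset=8 (pos 0, char 'a'): match length 0
Longest match has length 2 at offset 4.
next_char = character at position 8 + 2 = 10 -> 'd'

Best match: offset=4, length=2 (matching 'dc' starting at position 4)
LZ77 triple: (4, 2, 'd')


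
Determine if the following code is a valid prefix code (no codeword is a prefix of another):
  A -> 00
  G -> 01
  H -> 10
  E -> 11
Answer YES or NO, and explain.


Checking each pair (does one codeword prefix another?):
  A='00' vs G='01': no prefix
  A='00' vs H='10': no prefix
  A='00' vs E='11': no prefix
  G='01' vs A='00': no prefix
  G='01' vs H='10': no prefix
  G='01' vs E='11': no prefix
  H='10' vs A='00': no prefix
  H='10' vs G='01': no prefix
  H='10' vs E='11': no prefix
  E='11' vs A='00': no prefix
  E='11' vs G='01': no prefix
  E='11' vs H='10': no prefix
No violation found over all pairs.

YES -- this is a valid prefix code. No codeword is a prefix of any other codeword.


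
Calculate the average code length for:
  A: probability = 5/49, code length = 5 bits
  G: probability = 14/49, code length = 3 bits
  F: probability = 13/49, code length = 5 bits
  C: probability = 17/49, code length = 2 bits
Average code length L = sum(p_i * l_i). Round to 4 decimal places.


Weighted contributions p_i * l_i:
  A: (5/49) * 5 = 25/49
  G: (14/49) * 3 = 42/49
  F: (13/49) * 5 = 65/49
  C: (17/49) * 2 = 34/49
Sum = (25 + 42 + 65 + 34)/49 = 166/49

L = 166/49 = 3.3878 bits/symbol


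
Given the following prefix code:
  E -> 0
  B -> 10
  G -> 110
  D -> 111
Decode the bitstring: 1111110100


Decoding step by step:
Bits 111 -> D
Bits 111 -> D
Bits 0 -> E
Bits 10 -> B
Bits 0 -> E


Decoded message: DDEBE


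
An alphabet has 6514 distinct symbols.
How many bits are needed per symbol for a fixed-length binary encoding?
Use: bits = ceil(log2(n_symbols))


log2(6514) = 12.6693
Bracket: 2^12 = 4096 < 6514 <= 2^13 = 8192
So ceil(log2(6514)) = 13

bits = ceil(log2(6514)) = ceil(12.6693) = 13 bits


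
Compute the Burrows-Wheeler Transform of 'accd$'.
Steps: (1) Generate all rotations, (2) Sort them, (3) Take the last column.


Rotations (sorted):
  0: $accd -> last char: d
  1: accd$ -> last char: $
  2: ccd$a -> last char: a
  3: cd$ac -> last char: c
  4: d$acc -> last char: c


BWT = d$acc


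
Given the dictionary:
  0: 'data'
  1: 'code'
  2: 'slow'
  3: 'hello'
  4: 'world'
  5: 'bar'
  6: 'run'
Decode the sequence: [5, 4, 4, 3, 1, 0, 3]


Look up each index in the dictionary:
  5 -> 'bar'
  4 -> 'world'
  4 -> 'world'
  3 -> 'hello'
  1 -> 'code'
  0 -> 'data'
  3 -> 'hello'

Decoded: "bar world world hello code data hello"


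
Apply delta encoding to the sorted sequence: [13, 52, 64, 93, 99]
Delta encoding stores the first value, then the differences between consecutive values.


First value: 13
Deltas:
  52 - 13 = 39
  64 - 52 = 12
  93 - 64 = 29
  99 - 93 = 6


Delta encoded: [13, 39, 12, 29, 6]


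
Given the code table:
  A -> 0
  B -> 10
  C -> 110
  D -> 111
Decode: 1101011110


Decoding:
110 -> C
10 -> B
111 -> D
10 -> B


Result: CBDB


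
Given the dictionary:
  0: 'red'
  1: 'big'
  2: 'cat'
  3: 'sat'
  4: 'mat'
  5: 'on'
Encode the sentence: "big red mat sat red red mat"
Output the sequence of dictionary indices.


Look up each word in the dictionary:
  'big' -> 1
  'red' -> 0
  'mat' -> 4
  'sat' -> 3
  'red' -> 0
  'red' -> 0
  'mat' -> 4

Encoded: [1, 0, 4, 3, 0, 0, 4]


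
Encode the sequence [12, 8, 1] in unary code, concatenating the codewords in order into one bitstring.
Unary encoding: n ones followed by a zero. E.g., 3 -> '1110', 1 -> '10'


Encode each number as n ones followed by a terminating 0:
  12 -> 1111111111110 (13 bits)
  8 -> 111111110 (9 bits)
  1 -> 10 (2 bits)
Total length = 13 + 9 + 2 = 24 bits.

Unary([12, 8, 1]) = 111111111111011111111010 (24 bits)


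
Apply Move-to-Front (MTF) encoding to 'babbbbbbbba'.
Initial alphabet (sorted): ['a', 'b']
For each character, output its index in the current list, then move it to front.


MTF encoding:
'b': index 1 in ['a', 'b'] -> ['b', 'a']
'a': index 1 in ['b', 'a'] -> ['a', 'b']
'b': index 1 in ['a', 'b'] -> ['b', 'a']
'b': index 0 in ['b', 'a'] -> ['b', 'a']
'b': index 0 in ['b', 'a'] -> ['b', 'a']
'b': index 0 in ['b', 'a'] -> ['b', 'a']
'b': index 0 in ['b', 'a'] -> ['b', 'a']
'b': index 0 in ['b', 'a'] -> ['b', 'a']
'b': index 0 in ['b', 'a'] -> ['b', 'a']
'b': index 0 in ['b', 'a'] -> ['b', 'a']
'a': index 1 in ['b', 'a'] -> ['a', 'b']


Output: [1, 1, 1, 0, 0, 0, 0, 0, 0, 0, 1]
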